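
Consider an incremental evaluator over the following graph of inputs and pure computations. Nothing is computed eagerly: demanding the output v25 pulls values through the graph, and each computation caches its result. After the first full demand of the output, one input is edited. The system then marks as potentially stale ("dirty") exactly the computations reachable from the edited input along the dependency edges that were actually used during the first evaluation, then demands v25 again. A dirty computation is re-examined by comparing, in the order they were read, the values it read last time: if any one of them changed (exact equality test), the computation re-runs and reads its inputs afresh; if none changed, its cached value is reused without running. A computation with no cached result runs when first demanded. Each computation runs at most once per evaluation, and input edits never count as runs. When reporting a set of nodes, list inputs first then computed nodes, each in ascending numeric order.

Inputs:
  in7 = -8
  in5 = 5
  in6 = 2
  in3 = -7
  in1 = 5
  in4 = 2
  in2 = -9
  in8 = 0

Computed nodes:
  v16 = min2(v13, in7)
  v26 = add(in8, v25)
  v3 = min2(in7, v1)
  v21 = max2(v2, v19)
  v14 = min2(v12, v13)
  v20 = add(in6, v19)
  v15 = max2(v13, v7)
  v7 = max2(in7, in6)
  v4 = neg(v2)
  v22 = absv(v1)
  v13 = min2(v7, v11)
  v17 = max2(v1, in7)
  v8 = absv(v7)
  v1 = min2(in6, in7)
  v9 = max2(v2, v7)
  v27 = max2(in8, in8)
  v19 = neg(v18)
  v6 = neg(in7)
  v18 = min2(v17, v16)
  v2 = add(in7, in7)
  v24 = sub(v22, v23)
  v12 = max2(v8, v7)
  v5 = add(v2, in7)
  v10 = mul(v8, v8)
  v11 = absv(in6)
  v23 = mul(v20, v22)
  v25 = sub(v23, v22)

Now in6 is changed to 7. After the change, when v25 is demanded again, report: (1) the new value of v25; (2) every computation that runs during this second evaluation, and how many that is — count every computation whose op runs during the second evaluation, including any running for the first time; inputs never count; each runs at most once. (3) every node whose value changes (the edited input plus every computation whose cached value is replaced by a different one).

v25 now evaluates to 112.
Run set: v1, v7, v11, v13, v16, v20, v23, v25 (8 run).
Changed values: in6, v7, v11, v13, v20, v23, v25.
The important point: at v17 every value read last time is unchanged, so the dirty flag clears without a run.

Initial pass — values computed on the first demand:
  v1 = min2(2, -8) = -8
  v7 = max2(-8, 2) = 2
  v11 = absv(2) = 2
  v13 = min2(2, 2) = 2
  v16 = min2(2, -8) = -8
  v17 = max2(-8, -8) = -8
  v18 = min2(-8, -8) = -8
  v19 = neg(-8) = 8
  v20 = add(2, 8) = 10
  v22 = absv(-8) = 8
  v23 = mul(10, 8) = 80
  v25 = sub(80, 8) = 72

Second demand — change propagation:
  v1: re-runs because in6 2->7; new result -8 (unchanged).
  v7: re-runs because in6 2->7; new result 7.
  v11: re-runs because in6 2->7; new result 7.
  v13: re-runs because v7 2->7; v11 2->7; new result 7.
  v16: re-runs because v13 2->7; new result -8 (unchanged).
  v17: re-examined; everything it read last time is the same (v1 unchanged, in7 unchanged) — cache -8 kept, no run.
  v18: re-examined; everything it read last time is the same (v17 unchanged, v16 unchanged) — cache -8 kept, no run.
  v19: re-examined; everything it read last time is the same (v18 unchanged) — cache 8 kept, no run.
  v20: re-runs because in6 2->7; new result 15.
  v22: re-examined; everything it read last time is the same (v1 unchanged) — cache 8 kept, no run.
  v23: re-runs because v20 10->15; new result 120.
  v25: re-runs because v23 80->120; new result 112.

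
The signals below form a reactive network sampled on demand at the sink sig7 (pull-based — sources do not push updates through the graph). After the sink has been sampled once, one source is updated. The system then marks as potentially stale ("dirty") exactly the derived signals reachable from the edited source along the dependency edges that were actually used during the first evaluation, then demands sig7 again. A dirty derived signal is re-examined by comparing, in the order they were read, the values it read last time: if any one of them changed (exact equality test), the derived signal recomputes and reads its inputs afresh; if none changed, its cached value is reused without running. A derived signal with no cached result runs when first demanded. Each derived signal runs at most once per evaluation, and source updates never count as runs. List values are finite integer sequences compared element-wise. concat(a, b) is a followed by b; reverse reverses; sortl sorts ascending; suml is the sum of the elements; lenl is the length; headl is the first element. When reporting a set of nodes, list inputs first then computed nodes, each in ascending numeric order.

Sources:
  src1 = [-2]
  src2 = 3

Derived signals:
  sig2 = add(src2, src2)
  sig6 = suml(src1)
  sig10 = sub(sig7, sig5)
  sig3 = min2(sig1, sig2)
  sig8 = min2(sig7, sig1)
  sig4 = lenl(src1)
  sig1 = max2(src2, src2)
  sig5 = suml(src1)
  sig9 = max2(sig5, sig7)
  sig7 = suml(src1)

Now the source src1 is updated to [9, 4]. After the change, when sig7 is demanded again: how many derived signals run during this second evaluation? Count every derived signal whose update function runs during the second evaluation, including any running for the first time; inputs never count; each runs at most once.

Run set: sig7 (1 run).

Initial pass — values computed on the first demand:
  sig7 = suml([-2]) = -2

Second demand — change propagation:
  sig7: re-runs because src1 [-2]->[9, 4]; new result 13.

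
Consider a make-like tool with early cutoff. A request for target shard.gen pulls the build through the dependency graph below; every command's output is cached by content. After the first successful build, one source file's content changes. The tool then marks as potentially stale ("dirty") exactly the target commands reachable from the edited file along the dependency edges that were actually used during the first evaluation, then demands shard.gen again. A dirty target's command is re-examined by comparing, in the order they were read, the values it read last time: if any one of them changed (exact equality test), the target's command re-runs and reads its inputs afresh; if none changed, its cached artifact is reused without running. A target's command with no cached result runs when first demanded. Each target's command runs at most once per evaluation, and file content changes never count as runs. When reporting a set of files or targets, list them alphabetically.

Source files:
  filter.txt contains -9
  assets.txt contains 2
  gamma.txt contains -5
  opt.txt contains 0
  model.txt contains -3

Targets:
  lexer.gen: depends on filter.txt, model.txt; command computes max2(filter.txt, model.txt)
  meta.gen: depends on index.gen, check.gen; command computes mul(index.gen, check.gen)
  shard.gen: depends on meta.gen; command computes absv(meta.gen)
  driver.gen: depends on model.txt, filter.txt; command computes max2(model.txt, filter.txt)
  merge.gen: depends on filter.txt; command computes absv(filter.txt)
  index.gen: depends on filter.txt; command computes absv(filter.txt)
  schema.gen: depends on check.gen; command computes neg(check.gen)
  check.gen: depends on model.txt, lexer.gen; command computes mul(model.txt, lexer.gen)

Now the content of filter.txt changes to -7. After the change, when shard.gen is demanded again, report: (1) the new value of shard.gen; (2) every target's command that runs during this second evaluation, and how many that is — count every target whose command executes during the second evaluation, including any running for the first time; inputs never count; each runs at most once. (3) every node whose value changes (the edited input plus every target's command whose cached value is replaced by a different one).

First demand of the output computes:
  index.gen = absv(-9) = 9
  lexer.gen = max2(-9, -3) = -3
  check.gen = mul(-3, -3) = 9
  meta.gen = mul(9, 9) = 81
  shard.gen = absv(81) = 81

After the edit, cleaning proceeds:
  index.gen: a read changed (filter.txt -9->-7) — executes, giving 7.
  lexer.gen: a read changed (filter.txt -9->-7) — executes, giving -3 — identical to its old value.
  check.gen: dirty, but its reads are unchanged (model.txt unchanged, lexer.gen unchanged); cached 9 stands.
  meta.gen: a read changed (index.gen 9->7) — executes, giving 63.
  shard.gen: a read changed (meta.gen 81->63) — executes, giving 63.

Note where the cutoff bites: check.gen is checked, finds nothing changed, and keeps its cache.

Demanding shard.gen again yields 63.
4 target commands run: index.gen, lexer.gen, meta.gen, shard.gen.
The nodes whose values change: filter.txt, index.gen, meta.gen, shard.gen.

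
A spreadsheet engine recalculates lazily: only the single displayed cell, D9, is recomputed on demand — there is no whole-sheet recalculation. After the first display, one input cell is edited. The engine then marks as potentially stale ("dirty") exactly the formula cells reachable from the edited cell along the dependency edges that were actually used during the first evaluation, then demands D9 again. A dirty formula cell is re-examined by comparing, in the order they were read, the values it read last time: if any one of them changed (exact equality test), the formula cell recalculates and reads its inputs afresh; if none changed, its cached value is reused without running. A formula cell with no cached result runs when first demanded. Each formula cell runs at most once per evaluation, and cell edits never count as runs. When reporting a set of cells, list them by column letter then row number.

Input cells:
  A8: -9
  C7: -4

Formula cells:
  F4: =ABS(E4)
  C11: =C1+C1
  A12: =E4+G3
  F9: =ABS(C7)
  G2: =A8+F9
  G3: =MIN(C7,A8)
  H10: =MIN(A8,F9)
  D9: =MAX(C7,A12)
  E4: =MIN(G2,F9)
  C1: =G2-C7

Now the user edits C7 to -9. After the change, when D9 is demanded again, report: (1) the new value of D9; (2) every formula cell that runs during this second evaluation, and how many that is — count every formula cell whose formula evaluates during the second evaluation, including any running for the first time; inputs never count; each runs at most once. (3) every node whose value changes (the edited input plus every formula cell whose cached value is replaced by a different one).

First evaluation (everything demanded from the output):
  F9 = ABS(-4) = 4
  G2 = -9 + 4 = -5
  E4 = MIN(-5, 4) = -5
  G3 = MIN(-4, -9) = -9
  A12 = -5 + -9 = -14
  D9 = MAX(-4, -14) = -4

Propagation after the edit:
  F9: runs — C7 -4->-9; result 9.
  G2: runs — F9 4->9; result 0.
  E4: runs — G2 -5->0; F9 4->9; result 0.
  G3: runs — C7 -4->-9; result -9 (same value as before).
  A12: runs — E4 -5->0; result -9.
  D9: runs — C7 -4->-9; A12 -14->-9; result -9.

New value of D9: -9.
Formula cells that run: A12, D9, E4, F9, G2, G3 — 6 in total.
Values that change: A12, C7, D9, E4, F9, G2.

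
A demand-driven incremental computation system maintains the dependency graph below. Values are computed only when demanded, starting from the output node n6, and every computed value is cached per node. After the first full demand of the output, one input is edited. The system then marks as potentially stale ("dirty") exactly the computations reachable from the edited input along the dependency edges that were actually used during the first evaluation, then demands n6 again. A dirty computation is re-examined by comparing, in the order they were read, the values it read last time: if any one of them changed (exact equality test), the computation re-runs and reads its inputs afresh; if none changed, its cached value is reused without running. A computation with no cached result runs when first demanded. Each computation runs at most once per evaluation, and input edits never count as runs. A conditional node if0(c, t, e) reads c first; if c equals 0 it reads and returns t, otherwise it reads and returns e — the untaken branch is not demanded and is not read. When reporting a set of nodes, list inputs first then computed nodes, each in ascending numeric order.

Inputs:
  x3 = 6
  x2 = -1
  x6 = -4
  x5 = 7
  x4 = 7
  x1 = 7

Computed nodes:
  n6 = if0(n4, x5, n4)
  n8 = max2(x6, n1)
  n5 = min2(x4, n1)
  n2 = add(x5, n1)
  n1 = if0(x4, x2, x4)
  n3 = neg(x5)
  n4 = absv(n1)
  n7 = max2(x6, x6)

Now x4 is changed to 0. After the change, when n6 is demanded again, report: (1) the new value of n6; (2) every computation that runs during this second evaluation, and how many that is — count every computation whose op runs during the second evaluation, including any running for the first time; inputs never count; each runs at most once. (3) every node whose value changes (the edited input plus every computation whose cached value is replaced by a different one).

New value of n6: 1.
Computations that run: n1, n4, n6 — 3 in total.
Values that change: x4, n1, n4, n6.

First evaluation (everything demanded from the output):
  n1 = if0(x4=7 -> else branch x4) = 7
  n4 = absv(7) = 7
  n6 = if0(n4=7 -> else branch n4) = 7

Propagation after the edit:
  n1: runs — x4 7->0; x4 7->0; result -1.
  n4: runs — n1 7->-1; result 1.
  n6: runs — n4 7->1; n4 7->1; result 1.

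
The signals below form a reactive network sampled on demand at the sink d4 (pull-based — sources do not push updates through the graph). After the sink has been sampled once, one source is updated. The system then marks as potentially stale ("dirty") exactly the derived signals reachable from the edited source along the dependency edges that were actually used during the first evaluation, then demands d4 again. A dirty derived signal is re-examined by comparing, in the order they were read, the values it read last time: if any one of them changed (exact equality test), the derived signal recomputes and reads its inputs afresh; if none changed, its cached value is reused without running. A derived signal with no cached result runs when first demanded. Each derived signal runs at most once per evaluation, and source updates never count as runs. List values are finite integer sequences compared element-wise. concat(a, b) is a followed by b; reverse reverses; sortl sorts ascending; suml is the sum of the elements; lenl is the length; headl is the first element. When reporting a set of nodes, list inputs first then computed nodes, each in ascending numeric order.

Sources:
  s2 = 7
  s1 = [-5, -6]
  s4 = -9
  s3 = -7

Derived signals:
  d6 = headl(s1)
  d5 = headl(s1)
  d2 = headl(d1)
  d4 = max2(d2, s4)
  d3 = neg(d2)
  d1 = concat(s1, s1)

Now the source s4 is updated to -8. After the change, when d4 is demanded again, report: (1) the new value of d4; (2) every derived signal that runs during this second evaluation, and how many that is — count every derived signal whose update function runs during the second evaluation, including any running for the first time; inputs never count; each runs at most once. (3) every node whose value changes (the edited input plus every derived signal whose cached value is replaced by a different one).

Initial pass — values computed on the first demand:
  d1 = concat([-5, -6], [-5, -6]) = [-5, -6, -5, -6]
  d2 = headl([-5, -6, -5, -6]) = -5
  d4 = max2(-5, -9) = -5

Second demand — change propagation:
  d4: re-runs because s4 -9->-8; new result -5 (unchanged).

d4 now evaluates to -5.
Run set: d4 (1 run).
Changed values: s4.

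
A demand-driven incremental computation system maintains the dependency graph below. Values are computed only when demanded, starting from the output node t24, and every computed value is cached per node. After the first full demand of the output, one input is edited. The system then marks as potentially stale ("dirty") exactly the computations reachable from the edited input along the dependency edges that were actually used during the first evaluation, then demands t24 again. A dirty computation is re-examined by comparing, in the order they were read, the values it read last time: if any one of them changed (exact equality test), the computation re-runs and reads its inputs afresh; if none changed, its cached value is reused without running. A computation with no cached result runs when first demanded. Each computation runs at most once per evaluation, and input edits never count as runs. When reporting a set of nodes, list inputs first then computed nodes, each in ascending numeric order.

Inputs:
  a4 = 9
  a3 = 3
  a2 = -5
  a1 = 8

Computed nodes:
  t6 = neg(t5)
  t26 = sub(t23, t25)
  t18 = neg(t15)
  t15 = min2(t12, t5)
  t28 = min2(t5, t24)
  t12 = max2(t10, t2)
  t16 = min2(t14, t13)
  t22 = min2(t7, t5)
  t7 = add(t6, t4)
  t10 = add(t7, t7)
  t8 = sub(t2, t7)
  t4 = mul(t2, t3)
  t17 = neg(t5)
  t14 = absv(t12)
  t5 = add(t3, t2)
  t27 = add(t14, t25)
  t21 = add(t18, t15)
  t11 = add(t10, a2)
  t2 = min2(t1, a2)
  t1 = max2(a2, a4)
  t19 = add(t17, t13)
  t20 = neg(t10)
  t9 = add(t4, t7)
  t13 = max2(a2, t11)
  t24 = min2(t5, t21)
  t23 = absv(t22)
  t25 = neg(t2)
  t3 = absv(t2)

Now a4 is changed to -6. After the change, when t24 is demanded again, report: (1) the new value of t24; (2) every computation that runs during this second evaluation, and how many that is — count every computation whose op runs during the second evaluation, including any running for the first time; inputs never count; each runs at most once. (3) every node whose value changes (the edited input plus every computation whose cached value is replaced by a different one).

New value of t24: 0.
Computations that run: t1, t2 — 2 in total.
Values that change: a4, t1.
Key observation: the change is absorbed at t2 — it re-runs but produces the same value, and the output's value is unchanged.

First evaluation (everything demanded from the output):
  t1 = max2(-5, 9) = 9
  t2 = min2(9, -5) = -5
  t3 = absv(-5) = 5
  t4 = mul(-5, 5) = -25
  t5 = add(5, -5) = 0
  t6 = neg(0) = 0
  t7 = add(0, -25) = -25
  t10 = add(-25, -25) = -50
  t12 = max2(-50, -5) = -5
  t15 = min2(-5, 0) = -5
  t18 = neg(-5) = 5
  t21 = add(5, -5) = 0
  t24 = min2(0, 0) = 0

Propagation after the edit:
  t1: runs — a4 9->-6; result -5.
  t2: runs — t1 9->-5; result -5 (same value as before).
  t3: checked — values it read are unchanged (t2 unchanged); reused cached 5 without running.
  t4: checked — values it read are unchanged (t2 unchanged, t3 unchanged); reused cached -25 without running.
  t5: checked — values it read are unchanged (t3 unchanged, t2 unchanged); reused cached 0 without running.
  t6: checked — values it read are unchanged (t5 unchanged); reused cached 0 without running.
  t7: checked — values it read are unchanged (t6 unchanged, t4 unchanged); reused cached -25 without running.
  t10: checked — values it read are unchanged (t7 unchanged, t7 unchanged); reused cached -50 without running.
  t12: checked — values it read are unchanged (t10 unchanged, t2 unchanged); reused cached -5 without running.
  t15: checked — values it read are unchanged (t12 unchanged, t5 unchanged); reused cached -5 without running.
  t18: checked — values it read are unchanged (t15 unchanged); reused cached 5 without running.
  t21: checked — values it read are unchanged (t18 unchanged, t15 unchanged); reused cached 0 without running.
  t24: checked — values it read are unchanged (t5 unchanged, t21 unchanged); reused cached 0 without running.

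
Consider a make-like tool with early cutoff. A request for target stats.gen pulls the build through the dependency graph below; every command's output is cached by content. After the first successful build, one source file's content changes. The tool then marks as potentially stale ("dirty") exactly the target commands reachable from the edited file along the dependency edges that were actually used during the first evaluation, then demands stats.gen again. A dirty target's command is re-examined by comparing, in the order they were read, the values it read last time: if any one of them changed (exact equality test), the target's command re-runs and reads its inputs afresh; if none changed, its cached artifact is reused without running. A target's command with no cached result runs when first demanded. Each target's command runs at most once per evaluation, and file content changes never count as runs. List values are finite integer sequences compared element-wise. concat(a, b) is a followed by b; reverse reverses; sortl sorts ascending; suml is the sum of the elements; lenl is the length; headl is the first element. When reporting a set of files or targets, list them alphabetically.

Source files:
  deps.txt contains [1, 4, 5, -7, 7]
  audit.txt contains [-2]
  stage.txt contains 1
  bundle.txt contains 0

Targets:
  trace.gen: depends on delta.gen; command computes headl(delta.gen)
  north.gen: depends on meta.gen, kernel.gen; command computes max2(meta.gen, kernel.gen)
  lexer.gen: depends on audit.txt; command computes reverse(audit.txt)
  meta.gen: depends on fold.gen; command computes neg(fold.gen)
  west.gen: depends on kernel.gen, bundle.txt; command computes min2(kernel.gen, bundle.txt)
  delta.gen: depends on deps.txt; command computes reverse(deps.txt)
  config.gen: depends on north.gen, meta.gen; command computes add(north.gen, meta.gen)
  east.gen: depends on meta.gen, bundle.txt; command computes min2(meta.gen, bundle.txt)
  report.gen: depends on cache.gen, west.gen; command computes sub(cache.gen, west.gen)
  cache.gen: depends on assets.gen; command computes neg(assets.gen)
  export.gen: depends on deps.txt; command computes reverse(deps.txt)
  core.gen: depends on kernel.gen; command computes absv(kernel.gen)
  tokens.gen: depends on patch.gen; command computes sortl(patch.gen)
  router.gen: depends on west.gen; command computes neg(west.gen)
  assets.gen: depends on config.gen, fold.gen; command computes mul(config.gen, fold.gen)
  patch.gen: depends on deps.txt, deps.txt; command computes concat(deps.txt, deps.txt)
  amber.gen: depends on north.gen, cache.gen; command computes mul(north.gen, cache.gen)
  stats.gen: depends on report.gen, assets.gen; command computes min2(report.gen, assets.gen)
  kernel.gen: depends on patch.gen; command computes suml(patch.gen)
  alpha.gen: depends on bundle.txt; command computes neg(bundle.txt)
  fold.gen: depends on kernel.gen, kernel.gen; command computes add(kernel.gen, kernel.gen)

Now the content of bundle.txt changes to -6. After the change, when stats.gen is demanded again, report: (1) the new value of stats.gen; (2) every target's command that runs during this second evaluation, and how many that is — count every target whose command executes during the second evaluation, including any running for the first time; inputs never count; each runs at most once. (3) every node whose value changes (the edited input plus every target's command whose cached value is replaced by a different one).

Demanding stats.gen again yields -800.
3 target commands run: report.gen, stats.gen, west.gen.
The nodes whose values change: bundle.txt, report.gen, west.gen.

First demand of the output computes:
  patch.gen = concat([1, 4, 5, -7, 7], [1, 4, 5, -7, 7]) = [1, 4, 5, -7, 7, 1, 4, 5, -7, 7]
  kernel.gen = suml([1, 4, 5, -7, 7, 1, 4, 5, -7, 7]) = 20
  fold.gen = add(20, 20) = 40
  meta.gen = neg(40) = -40
  north.gen = max2(-40, 20) = 20
  config.gen = add(20, -40) = -20
  assets.gen = mul(-20, 40) = -800
  cache.gen = neg(-800) = 800
  west.gen = min2(20, 0) = 0
  report.gen = sub(800, 0) = 800
  stats.gen = min2(800, -800) = -800

After the edit, cleaning proceeds:
  west.gen: a read changed (bundle.txt 0->-6) — executes, giving -6.
  report.gen: a read changed (west.gen 0->-6) — executes, giving 806.
  stats.gen: a read changed (report.gen 800->806) — executes, giving -800 — identical to its old value.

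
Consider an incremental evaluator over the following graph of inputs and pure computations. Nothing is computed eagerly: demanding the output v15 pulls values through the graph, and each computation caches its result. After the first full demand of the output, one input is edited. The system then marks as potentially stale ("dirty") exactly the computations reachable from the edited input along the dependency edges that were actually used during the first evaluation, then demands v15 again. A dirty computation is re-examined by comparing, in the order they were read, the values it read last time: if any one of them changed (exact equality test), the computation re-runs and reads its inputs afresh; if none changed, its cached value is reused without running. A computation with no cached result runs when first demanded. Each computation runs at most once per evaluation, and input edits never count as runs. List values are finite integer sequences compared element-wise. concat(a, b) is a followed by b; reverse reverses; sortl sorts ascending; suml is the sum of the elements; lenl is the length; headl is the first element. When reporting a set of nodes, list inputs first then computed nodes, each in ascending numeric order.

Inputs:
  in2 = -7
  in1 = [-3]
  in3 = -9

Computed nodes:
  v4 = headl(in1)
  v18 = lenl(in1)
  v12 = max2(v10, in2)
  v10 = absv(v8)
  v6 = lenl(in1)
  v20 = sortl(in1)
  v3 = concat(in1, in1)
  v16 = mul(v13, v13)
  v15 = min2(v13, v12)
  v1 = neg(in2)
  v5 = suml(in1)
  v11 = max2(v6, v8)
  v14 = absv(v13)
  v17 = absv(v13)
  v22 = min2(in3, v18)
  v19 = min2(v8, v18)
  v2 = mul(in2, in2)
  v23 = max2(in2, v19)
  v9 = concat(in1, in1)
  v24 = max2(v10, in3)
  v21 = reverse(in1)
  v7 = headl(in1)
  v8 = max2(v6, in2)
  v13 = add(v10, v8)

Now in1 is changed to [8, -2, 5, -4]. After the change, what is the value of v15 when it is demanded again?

Initial pass — values computed on the first demand:
  v6 = lenl([-3]) = 1
  v8 = max2(1, -7) = 1
  v10 = absv(1) = 1
  v12 = max2(1, -7) = 1
  v13 = add(1, 1) = 2
  v15 = min2(2, 1) = 1

Second demand — change propagation:
  v6: re-runs because in1 [-3]->[8, -2, 5, -4]; new result 4.
  v8: re-runs because v6 1->4; new result 4.
  v10: re-runs because v8 1->4; new result 4.
  v12: re-runs because v10 1->4; new result 4.
  v13: re-runs because v10 1->4; v8 1->4; new result 8.
  v15: re-runs because v13 2->8; v12 1->4; new result 4.

v15 now evaluates to 4.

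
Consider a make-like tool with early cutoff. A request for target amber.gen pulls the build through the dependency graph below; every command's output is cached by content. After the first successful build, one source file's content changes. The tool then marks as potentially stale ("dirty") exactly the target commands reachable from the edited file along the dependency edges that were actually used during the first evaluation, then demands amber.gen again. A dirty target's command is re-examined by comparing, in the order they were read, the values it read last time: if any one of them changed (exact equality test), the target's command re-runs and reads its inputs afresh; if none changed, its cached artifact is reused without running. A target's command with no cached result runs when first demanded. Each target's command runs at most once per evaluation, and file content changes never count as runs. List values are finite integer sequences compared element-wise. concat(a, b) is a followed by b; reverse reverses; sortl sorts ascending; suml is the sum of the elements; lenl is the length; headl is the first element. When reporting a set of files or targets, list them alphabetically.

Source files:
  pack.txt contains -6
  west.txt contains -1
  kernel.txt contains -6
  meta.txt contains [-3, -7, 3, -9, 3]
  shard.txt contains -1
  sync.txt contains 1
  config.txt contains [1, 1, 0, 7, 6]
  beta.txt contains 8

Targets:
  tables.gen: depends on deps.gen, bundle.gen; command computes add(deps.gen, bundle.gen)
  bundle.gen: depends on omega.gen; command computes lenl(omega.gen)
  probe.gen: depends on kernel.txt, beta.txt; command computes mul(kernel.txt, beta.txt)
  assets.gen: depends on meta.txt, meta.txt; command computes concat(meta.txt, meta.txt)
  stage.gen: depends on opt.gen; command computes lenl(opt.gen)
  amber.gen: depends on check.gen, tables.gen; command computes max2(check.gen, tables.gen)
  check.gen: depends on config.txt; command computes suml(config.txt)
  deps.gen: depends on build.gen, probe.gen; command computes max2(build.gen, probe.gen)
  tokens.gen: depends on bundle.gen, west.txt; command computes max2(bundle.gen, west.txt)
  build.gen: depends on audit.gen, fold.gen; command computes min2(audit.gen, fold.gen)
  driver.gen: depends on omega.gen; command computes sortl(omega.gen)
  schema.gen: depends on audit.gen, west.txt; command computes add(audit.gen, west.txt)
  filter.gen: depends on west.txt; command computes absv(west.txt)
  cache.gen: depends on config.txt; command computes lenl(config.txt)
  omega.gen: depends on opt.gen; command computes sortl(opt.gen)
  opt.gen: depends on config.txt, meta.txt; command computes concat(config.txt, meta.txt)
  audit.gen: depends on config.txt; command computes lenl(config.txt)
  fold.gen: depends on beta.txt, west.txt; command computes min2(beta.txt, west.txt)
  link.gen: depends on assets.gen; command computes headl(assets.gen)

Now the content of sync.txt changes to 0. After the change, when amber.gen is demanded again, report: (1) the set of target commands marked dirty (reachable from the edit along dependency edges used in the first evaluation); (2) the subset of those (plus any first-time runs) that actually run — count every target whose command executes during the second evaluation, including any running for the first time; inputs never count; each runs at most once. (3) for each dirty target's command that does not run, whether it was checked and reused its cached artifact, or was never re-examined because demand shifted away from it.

First demand of the output computes:
  audit.gen = lenl([1, 1, 0, 7, 6]) = 5
  check.gen = suml([1, 1, 0, 7, 6]) = 15
  fold.gen = min2(8, -1) = -1
  build.gen = min2(5, -1) = -1
  opt.gen = concat([1, 1, 0, 7, 6], [-3, -7, 3, -9, 3]) = [1, 1, 0, 7, 6, -3, -7, 3, -9, 3]
  omega.gen = sortl([1, 1, 0, 7, 6, -3, -7, 3, -9, 3]) = [-9, -7, -3, 0, 1, 1, 3, 3, 6, 7]
  bundle.gen = lenl([-9, -7, -3, 0, 1, 1, 3, 3, 6, 7]) = 10
  probe.gen = mul(-6, 8) = -48
  deps.gen = max2(-1, -48) = -1
  tables.gen = add(-1, 10) = 9
  amber.gen = max2(15, 9) = 15

After the edit, cleaning proceeds:
  no node depends on sync.txt at all; the second demand re-runs nothing.

Note the shortcut — nothing in the graph depends on sync.txt at all, so no recomputation happens.

The edit dirties: none.
0 target commands run: none.
No dirty target's command escaped a run.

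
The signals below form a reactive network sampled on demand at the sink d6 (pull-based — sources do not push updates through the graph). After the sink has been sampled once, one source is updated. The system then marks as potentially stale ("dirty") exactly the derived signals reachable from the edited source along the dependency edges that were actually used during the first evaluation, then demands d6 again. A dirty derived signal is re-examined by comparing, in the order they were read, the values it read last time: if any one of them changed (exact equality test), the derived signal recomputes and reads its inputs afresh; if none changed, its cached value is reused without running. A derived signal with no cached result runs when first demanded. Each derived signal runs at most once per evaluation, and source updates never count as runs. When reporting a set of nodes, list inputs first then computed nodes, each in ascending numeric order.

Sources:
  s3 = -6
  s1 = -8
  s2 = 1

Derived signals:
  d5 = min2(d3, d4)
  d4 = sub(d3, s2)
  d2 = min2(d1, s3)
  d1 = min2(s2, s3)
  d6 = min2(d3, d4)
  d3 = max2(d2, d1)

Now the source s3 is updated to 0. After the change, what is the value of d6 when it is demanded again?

d6 now evaluates to -1.

Initial pass — values computed on the first demand:
  d1 = min2(1, -6) = -6
  d2 = min2(-6, -6) = -6
  d3 = max2(-6, -6) = -6
  d4 = sub(-6, 1) = -7
  d6 = min2(-6, -7) = -7

Second demand — change propagation:
  d1: re-runs because s3 -6->0; new result 0.
  d2: re-runs because d1 -6->0; s3 -6->0; new result 0.
  d3: re-runs because d2 -6->0; d1 -6->0; new result 0.
  d4: re-runs because d3 -6->0; new result -1.
  d6: re-runs because d3 -6->0; d4 -7->-1; new result -1.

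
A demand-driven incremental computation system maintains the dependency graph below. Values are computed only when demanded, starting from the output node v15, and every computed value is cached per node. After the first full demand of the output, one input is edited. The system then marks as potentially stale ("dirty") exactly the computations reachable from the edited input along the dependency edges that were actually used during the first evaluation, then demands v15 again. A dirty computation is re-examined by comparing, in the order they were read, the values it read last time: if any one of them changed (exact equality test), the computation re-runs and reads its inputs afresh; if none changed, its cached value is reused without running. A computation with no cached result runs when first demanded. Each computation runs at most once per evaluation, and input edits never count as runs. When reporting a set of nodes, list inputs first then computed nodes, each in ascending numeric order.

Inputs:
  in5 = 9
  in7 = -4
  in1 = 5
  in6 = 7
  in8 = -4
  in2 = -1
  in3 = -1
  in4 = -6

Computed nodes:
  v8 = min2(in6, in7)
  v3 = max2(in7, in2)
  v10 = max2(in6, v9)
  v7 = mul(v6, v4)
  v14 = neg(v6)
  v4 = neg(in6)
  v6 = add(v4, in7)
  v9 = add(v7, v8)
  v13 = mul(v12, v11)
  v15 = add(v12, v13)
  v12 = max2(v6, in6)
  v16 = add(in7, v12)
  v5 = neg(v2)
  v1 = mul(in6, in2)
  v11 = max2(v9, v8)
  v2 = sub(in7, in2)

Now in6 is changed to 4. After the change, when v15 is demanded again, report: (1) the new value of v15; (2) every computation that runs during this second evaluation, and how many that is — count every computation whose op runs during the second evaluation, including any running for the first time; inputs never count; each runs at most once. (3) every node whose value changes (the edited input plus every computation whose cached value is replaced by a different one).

First evaluation (everything demanded from the output):
  v4 = neg(7) = -7
  v6 = add(-7, -4) = -11
  v7 = mul(-11, -7) = 77
  v8 = min2(7, -4) = -4
  v9 = add(77, -4) = 73
  v11 = max2(73, -4) = 73
  v12 = max2(-11, 7) = 7
  v13 = mul(7, 73) = 511
  v15 = add(7, 511) = 518

Propagation after the edit:
  v4: runs — in6 7->4; result -4.
  v6: runs — v4 -7->-4; result -8.
  v7: runs — v6 -11->-8; v4 -7->-4; result 32.
  v8: runs — in6 7->4; result -4 (same value as before).
  v9: runs — v7 77->32; result 28.
  v11: runs — v9 73->28; result 28.
  v12: runs — v6 -11->-8; in6 7->4; result 4.
  v13: runs — v12 7->4; v11 73->28; result 112.
  v15: runs — v12 7->4; v13 511->112; result 116.

New value of v15: 116.
Computations that run: v4, v6, v7, v8, v9, v11, v12, v13, v15 — 9 in total.
Values that change: in6, v4, v6, v7, v9, v11, v12, v13, v15.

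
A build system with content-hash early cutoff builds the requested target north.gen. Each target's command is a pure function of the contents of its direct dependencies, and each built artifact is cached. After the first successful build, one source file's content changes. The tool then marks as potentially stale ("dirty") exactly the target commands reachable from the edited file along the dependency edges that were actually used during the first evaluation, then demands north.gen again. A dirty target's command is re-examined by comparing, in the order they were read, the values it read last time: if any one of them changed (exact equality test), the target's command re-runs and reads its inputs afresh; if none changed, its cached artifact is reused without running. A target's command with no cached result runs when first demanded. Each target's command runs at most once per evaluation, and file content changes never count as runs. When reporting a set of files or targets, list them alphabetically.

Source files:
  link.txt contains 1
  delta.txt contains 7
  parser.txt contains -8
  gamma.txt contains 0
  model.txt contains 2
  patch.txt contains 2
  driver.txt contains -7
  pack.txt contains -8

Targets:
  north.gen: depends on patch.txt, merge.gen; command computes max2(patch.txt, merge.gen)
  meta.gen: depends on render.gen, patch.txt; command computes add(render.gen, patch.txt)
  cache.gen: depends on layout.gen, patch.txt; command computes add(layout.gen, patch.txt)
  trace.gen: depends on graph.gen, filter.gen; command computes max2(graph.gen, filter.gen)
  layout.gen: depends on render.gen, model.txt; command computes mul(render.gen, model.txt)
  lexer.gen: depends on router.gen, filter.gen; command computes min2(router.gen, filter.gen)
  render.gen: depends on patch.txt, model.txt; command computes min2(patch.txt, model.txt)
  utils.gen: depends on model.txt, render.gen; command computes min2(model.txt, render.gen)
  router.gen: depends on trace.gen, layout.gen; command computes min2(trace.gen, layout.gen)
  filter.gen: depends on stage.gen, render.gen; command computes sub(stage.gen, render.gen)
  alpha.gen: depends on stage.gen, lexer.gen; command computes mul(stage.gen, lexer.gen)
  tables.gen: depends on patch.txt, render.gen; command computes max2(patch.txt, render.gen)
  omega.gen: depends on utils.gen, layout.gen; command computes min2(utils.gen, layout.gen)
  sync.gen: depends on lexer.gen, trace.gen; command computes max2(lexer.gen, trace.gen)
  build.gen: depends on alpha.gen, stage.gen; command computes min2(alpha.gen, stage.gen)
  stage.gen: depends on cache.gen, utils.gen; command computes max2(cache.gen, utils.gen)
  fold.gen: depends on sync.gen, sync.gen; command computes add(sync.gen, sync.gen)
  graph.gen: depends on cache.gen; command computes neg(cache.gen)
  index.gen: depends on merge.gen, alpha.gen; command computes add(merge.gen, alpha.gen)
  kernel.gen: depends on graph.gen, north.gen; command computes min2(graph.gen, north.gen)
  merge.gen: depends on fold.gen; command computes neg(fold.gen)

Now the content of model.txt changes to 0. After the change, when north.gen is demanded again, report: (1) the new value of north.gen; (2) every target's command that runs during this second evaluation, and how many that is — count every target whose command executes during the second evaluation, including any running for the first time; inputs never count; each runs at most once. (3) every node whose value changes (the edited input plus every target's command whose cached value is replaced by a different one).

New value of north.gen: 2.
Target commands that run: cache.gen, filter.gen, fold.gen, graph.gen, layout.gen, lexer.gen, merge.gen, north.gen, render.gen, router.gen, stage.gen, sync.gen, trace.gen, utils.gen — 14 in total.
Values that change: cache.gen, filter.gen, fold.gen, graph.gen, layout.gen, lexer.gen, merge.gen, model.txt, render.gen, router.gen, stage.gen, sync.gen, trace.gen, utils.gen.

First evaluation (everything demanded from the output):
  render.gen = min2(2, 2) = 2
  layout.gen = mul(2, 2) = 4
  cache.gen = add(4, 2) = 6
  graph.gen = neg(6) = -6
  utils.gen = min2(2, 2) = 2
  stage.gen = max2(6, 2) = 6
  filter.gen = sub(6, 2) = 4
  trace.gen = max2(-6, 4) = 4
  router.gen = min2(4, 4) = 4
  lexer.gen = min2(4, 4) = 4
  sync.gen = max2(4, 4) = 4
  fold.gen = add(4, 4) = 8
  merge.gen = neg(8) = -8
  north.gen = max2(2, -8) = 2

Propagation after the edit:
  render.gen: runs — model.txt 2->0; result 0.
  layout.gen: runs — render.gen 2->0; model.txt 2->0; result 0.
  cache.gen: runs — layout.gen 4->0; result 2.
  graph.gen: runs — cache.gen 6->2; result -2.
  utils.gen: runs — model.txt 2->0; render.gen 2->0; result 0.
  stage.gen: runs — cache.gen 6->2; utils.gen 2->0; result 2.
  filter.gen: runs — stage.gen 6->2; render.gen 2->0; result 2.
  trace.gen: runs — graph.gen -6->-2; filter.gen 4->2; result 2.
  router.gen: runs — trace.gen 4->2; layout.gen 4->0; result 0.
  lexer.gen: runs — router.gen 4->0; filter.gen 4->2; result 0.
  sync.gen: runs — lexer.gen 4->0; trace.gen 4->2; result 2.
  fold.gen: runs — sync.gen 4->2; sync.gen 4->2; result 4.
  merge.gen: runs — fold.gen 8->4; result -4.
  north.gen: runs — merge.gen -8->-4; result 2 (same value as before).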